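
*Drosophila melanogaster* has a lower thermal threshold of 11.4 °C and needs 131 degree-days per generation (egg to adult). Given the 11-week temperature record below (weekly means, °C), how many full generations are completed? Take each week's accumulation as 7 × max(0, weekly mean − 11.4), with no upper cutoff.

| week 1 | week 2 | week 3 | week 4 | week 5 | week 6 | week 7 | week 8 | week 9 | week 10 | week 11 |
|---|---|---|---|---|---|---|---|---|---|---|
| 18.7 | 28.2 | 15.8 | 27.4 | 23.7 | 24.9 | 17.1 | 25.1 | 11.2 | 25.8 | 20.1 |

6 generations

Weekly DD (7 × max(0, T̄ − 11.4)): 51.1, 117.6, 30.8, 112.0, 86.1, 94.5, 39.9, 95.9, 0.0, 100.8, 60.9.
Season total = 789.6 DD.
Complete generations = ⌊789.6 / 131⌋ = 6.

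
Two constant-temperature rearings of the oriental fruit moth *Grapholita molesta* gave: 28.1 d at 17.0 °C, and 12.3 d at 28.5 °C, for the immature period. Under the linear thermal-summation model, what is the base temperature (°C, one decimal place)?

8.0 °C

Equal thermal constants: D₁(T₁ − T_b) = D₂(T₂ − T_b).
28.1·(17.0 − T_b) = 12.3·(28.5 − T_b)
T_b = (28.1·17.0 − 12.3·28.5) / (28.1 − 12.3) = 127.15 / 15.8 = 8.047 °C ≈ 8.0 °C.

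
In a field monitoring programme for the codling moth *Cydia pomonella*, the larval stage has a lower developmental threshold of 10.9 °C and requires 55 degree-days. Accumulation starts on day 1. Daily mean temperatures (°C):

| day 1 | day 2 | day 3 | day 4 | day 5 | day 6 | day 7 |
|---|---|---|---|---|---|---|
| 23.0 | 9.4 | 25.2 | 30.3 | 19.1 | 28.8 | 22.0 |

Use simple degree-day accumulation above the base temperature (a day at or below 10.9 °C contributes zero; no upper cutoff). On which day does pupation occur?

day 6

Daily DD above 10.9 °C: 12.1, 0.0, 14.3, 19.4, 8.2, 17.9, 11.1.
Cumulative: 12.1, 12.1, 26.4, 45.8, 54.0, 71.9, 83.0.
The total first reaches 55 DD on day 6.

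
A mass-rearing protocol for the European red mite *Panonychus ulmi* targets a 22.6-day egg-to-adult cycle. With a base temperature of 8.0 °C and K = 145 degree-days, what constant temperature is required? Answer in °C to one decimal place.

14.4 °C

Required daily accumulation = 145 / 22.6 = 6.416 DD/day.
T = T_base + 6.416 = 8.0 + 6.416 = 14.416 ≈ 14.4 °C.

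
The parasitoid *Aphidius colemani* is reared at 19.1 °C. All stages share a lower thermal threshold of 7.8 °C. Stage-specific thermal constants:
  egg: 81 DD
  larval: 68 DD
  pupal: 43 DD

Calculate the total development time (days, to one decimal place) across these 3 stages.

Daily accumulation at 19.1 °C = 19.1 − 7.8 = 11.3 DD/day.
Total K = 81 + 68 + 43 = 192 DD.
Total duration = 192 / 11.3 = 16.991 ≈ 17.0 days.

17.0 days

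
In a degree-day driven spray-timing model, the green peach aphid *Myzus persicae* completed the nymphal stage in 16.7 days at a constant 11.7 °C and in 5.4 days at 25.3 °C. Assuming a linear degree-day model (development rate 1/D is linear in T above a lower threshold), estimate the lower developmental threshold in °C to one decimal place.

5.2 °C

Linear rate model ⇒ the product D·(T − T_b) is constant across temperatures.
16.7·(11.7 − T_b) = 5.4·(25.3 − T_b)
T_b = (16.7·11.7 − 5.4·25.3) / (16.7 − 5.4) = 58.77 / 11.3 = 5.201 °C ≈ 5.2 °C.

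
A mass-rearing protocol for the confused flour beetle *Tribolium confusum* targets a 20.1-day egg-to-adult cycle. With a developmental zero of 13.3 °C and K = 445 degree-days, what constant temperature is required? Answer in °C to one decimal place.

Required daily accumulation = 445 / 20.1 = 22.139 DD/day.
T = T_base + 22.139 = 13.3 + 22.139 = 35.439 ≈ 35.4 °C.

35.4 °C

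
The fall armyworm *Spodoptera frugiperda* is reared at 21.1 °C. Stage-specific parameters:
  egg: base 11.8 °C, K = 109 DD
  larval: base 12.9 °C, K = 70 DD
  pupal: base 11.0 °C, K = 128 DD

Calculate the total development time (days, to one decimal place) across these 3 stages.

egg: 109 / (21.1 − 11.8) = 109 / 9.3 = 11.720 d.
larval: 70 / (21.1 − 12.9) = 70 / 8.2 = 8.537 d.
pupal: 128 / (21.1 − 11.0) = 128 / 10.1 = 12.673 d.
Sum = 32.930 ≈ 32.9 days.

32.9 days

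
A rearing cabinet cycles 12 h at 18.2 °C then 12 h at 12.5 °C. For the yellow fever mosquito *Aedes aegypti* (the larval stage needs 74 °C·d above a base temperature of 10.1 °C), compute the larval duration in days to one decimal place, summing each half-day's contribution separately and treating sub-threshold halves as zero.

Day half: max(0, 18.2 − 10.1) × 0.5 = 8.1 × 0.5 = 4.05 DD.
Night half: max(0, 12.5 − 10.1) × 0.5 = 2.4 × 0.5 = 1.20 DD.
Per 24 h: 5.25 DD/day.
Duration = 74 / 5.25 = 14.095 ≈ 14.1 days.

14.1 days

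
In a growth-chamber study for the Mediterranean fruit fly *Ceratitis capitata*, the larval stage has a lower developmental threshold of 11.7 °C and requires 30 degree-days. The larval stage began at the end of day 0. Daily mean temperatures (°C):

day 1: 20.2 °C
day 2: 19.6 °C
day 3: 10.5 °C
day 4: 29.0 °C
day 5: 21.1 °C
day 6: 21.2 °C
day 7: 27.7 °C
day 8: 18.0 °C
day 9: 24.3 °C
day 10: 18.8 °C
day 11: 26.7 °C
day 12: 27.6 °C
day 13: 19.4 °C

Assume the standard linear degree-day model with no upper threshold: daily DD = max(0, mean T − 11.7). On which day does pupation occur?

day 4

Daily DD above 11.7 °C: 8.5, 7.9, 0.0, 17.3, 9.4, 9.5, 16.0, 6.3, 12.6, 7.1, 15.0, 15.9, 7.7.
Cumulative: 8.5, 16.4, 16.4, 33.7, 43.1, 52.6, 68.6, 74.9, 87.5, 94.6, 109.6, 125.5, 133.2.
The total first reaches 30 DD on day 4.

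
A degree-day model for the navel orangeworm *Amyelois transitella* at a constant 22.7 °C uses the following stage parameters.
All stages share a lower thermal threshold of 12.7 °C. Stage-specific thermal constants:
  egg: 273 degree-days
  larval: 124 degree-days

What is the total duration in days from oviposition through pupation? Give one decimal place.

39.7 days

Daily accumulation at 22.7 °C = 22.7 − 12.7 = 10.0 DD/day.
Total K = 273 + 124 = 397 DD.
Total duration = 397 / 10.0 = 39.700 ≈ 39.7 days.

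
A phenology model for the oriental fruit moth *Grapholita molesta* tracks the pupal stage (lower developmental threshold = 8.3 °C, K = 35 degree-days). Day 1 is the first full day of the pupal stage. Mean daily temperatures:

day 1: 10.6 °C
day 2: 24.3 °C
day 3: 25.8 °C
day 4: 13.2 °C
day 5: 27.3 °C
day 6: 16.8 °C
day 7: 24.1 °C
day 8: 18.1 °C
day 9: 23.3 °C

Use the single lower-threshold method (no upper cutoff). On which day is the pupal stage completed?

day 3

Daily DD above 8.3 °C: 2.3, 16.0, 17.5, 4.9, 19.0, 8.5, 15.8, 9.8, 15.0.
Cumulative: 2.3, 18.3, 35.8, 40.7, 59.7, 68.2, 84.0, 93.8, 108.8.
The total first reaches 35 DD on day 3.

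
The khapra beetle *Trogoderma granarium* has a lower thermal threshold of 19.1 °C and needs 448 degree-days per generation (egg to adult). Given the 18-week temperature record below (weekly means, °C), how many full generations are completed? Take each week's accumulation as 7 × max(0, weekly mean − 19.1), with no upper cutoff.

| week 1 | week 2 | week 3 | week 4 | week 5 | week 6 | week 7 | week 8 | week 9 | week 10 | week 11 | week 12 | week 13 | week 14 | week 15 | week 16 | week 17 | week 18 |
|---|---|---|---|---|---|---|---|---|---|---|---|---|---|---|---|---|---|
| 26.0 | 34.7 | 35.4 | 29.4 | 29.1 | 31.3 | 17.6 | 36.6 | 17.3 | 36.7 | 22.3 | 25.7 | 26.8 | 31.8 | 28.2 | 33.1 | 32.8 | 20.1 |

2 generations

Weekly DD (7 × max(0, T̄ − 19.1)): 48.3, 109.2, 114.1, 72.1, 70.0, 85.4, 0.0, 122.5, 0.0, 123.2, 22.4, 46.2, 53.9, 88.9, 63.7, 98.0, 95.9, 7.0.
Season total = 1220.8 DD.
Complete generations = ⌊1220.8 / 448⌋ = 2.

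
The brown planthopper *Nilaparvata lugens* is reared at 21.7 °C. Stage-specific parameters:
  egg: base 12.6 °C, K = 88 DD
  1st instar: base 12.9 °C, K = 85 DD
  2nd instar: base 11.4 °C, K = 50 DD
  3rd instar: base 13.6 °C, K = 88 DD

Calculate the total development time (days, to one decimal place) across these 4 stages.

35.0 days

egg: 88 / (21.7 − 12.6) = 88 / 9.1 = 9.670 d.
1st instar: 85 / (21.7 − 12.9) = 85 / 8.8 = 9.659 d.
2nd instar: 50 / (21.7 − 11.4) = 50 / 10.3 = 4.854 d.
3rd instar: 88 / (21.7 − 13.6) = 88 / 8.1 = 10.864 d.
Sum = 35.048 ≈ 35.0 days.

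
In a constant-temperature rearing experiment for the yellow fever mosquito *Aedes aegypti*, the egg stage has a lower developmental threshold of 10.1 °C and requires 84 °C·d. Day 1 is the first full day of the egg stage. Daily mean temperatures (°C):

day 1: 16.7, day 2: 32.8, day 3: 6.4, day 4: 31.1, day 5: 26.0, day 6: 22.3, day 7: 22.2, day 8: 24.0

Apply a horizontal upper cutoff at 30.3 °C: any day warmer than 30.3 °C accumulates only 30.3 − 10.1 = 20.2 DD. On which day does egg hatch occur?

Daily DD above 10.1 °C (capped at 20.2): 6.6, 20.2, 0.0, 20.2, 15.9, 12.2, 12.1, 13.9.
Cumulative: 6.6, 26.8, 26.8, 47.0, 62.9, 75.1, 87.2, 101.1.
The total first reaches 84 DD on day 7.

day 7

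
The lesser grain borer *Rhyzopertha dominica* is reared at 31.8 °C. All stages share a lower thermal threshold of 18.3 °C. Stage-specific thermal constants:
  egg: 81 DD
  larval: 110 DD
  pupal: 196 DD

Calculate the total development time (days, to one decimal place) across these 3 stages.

28.7 days

Daily accumulation at 31.8 °C = 31.8 − 18.3 = 13.5 DD/day.
Total K = 81 + 110 + 196 = 387 DD.
Total duration = 387 / 13.5 = 28.667 ≈ 28.7 days.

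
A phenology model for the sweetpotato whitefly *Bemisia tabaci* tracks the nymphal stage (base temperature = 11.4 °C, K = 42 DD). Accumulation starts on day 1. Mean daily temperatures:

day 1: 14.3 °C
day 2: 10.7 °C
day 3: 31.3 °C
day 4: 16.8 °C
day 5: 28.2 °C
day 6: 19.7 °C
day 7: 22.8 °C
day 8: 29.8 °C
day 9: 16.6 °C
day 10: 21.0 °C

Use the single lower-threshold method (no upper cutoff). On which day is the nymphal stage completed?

Daily DD above 11.4 °C: 2.9, 0.0, 19.9, 5.4, 16.8, 8.3, 11.4, 18.4, 5.2, 9.6.
Cumulative: 2.9, 2.9, 22.8, 28.2, 45.0, 53.3, 64.7, 83.1, 88.3, 97.9.
The total first reaches 42 DD on day 5.

day 5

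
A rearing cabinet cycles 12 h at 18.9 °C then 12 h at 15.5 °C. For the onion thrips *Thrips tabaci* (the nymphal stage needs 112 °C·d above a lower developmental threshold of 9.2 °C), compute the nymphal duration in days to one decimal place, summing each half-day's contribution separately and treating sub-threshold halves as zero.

14.0 days

Day half: max(0, 18.9 − 9.2) × 0.5 = 9.7 × 0.5 = 4.85 DD.
Night half: max(0, 15.5 − 9.2) × 0.5 = 6.3 × 0.5 = 3.15 DD.
Per 24 h: 8.00 DD/day.
Duration = 112 / 8.00 = 14.000 ≈ 14.0 days.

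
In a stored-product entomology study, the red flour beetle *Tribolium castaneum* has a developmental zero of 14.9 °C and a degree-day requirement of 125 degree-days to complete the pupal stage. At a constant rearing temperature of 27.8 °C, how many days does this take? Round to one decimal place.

Daily accumulation = 27.8 − 14.9 = 12.9 DD/day.
Duration = 125 / 12.9 = 9.690 ≈ 9.7 days.

9.7 days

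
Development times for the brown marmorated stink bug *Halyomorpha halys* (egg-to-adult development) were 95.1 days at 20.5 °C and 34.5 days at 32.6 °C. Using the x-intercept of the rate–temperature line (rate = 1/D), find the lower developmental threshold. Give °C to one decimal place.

13.6 °C

Equal thermal constants: D₁(T₁ − T_b) = D₂(T₂ − T_b).
95.1·(20.5 − T_b) = 34.5·(32.6 − T_b)
T_b = (95.1·20.5 − 34.5·32.6) / (95.1 − 34.5) = 824.85 / 60.6 = 13.611 °C ≈ 13.6 °C.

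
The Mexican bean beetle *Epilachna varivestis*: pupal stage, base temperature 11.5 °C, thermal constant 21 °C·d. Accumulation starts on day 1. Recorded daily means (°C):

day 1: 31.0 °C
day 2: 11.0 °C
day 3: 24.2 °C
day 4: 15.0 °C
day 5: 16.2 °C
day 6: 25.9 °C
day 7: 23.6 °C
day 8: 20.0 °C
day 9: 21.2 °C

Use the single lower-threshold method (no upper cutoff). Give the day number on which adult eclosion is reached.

Daily DD above 11.5 °C: 19.5, 0.0, 12.7, 3.5, 4.7, 14.4, 12.1, 8.5, 9.7.
Cumulative: 19.5, 19.5, 32.2, 35.7, 40.4, 54.8, 66.9, 75.4, 85.1.
The total first reaches 21 DD on day 3.

day 3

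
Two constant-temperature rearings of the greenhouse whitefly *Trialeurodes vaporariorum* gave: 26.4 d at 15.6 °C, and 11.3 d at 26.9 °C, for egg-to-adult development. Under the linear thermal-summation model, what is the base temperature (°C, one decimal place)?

7.1 °C

Under the model K = D·(T − T_b), so D₁·(T₁ − T_b) = D₂·(T₂ − T_b).
26.4·(15.6 − T_b) = 11.3·(26.9 − T_b)
T_b = (26.4·15.6 − 11.3·26.9) / (26.4 − 11.3) = 107.87 / 15.1 = 7.144 °C ≈ 7.1 °C.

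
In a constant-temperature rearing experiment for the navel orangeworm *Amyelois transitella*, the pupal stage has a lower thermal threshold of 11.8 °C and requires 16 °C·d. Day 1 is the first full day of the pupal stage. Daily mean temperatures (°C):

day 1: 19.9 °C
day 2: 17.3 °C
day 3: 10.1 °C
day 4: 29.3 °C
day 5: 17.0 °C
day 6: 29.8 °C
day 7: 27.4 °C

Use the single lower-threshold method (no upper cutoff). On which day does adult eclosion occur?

day 4

Daily DD above 11.8 °C: 8.1, 5.5, 0.0, 17.5, 5.2, 18.0, 15.6.
Cumulative: 8.1, 13.6, 13.6, 31.1, 36.3, 54.3, 69.9.
The total first reaches 16 DD on day 4.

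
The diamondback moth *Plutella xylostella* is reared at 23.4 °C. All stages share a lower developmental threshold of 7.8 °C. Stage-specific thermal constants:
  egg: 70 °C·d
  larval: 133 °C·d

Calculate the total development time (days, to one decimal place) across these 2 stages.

13.0 days

Daily accumulation at 23.4 °C = 23.4 − 7.8 = 15.6 DD/day.
Total K = 70 + 133 = 203 DD.
Total duration = 203 / 15.6 = 13.013 ≈ 13.0 days.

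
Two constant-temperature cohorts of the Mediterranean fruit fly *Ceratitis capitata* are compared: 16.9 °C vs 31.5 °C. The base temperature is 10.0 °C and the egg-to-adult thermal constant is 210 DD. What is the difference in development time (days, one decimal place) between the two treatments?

20.7 days

At 16.9 °C: 210 / (16.9 − 10.0) = 210 / 6.9 = 30.435 d.
At 31.5 °C: 210 / (31.5 − 10.0) = 210 / 21.5 = 9.767 d.
Difference = |30.435 − 9.767| = 20.667 ≈ 20.7 days.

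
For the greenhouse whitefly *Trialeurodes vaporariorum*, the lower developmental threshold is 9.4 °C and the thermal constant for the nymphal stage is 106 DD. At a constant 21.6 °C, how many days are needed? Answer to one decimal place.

8.7 days

Daily accumulation = 21.6 − 9.4 = 12.2 DD/day.
Duration = 106 / 12.2 = 8.689 ≈ 8.7 days.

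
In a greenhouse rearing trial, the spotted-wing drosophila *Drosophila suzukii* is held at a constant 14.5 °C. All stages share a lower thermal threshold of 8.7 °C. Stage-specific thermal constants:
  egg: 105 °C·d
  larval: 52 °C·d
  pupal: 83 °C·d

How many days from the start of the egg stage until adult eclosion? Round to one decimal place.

41.4 days

Daily accumulation at 14.5 °C = 14.5 − 8.7 = 5.8 DD/day.
Total K = 105 + 52 + 83 = 240 DD.
Total duration = 240 / 5.8 = 41.379 ≈ 41.4 days.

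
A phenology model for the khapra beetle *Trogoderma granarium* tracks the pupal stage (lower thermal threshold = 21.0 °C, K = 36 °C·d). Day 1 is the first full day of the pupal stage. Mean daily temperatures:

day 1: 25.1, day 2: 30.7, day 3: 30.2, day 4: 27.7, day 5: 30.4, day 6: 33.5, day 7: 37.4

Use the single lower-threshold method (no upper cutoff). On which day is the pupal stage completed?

Daily DD above 21.0 °C: 4.1, 9.7, 9.2, 6.7, 9.4, 12.5, 16.4.
Cumulative: 4.1, 13.8, 23.0, 29.7, 39.1, 51.6, 68.0.
The total first reaches 36 DD on day 5.

day 5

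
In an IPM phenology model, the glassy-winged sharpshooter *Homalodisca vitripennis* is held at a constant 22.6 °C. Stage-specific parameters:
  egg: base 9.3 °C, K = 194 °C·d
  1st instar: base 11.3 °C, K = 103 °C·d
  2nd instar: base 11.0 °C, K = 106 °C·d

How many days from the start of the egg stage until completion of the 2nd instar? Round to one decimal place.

egg: 194 / (22.6 − 9.3) = 194 / 13.3 = 14.586 d.
1st instar: 103 / (22.6 − 11.3) = 103 / 11.3 = 9.115 d.
2nd instar: 106 / (22.6 − 11.0) = 106 / 11.6 = 9.138 d.
Sum = 32.839 ≈ 32.8 days.

32.8 days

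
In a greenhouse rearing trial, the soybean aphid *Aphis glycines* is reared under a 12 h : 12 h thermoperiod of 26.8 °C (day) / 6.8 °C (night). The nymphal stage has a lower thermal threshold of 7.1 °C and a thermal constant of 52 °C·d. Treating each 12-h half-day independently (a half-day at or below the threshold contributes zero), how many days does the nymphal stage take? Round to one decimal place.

Day half: max(0, 26.8 − 7.1) × 0.5 = 19.7 × 0.5 = 9.85 DD.
Night half: max(0, 6.8 − 7.1) × 0.5 = 0.0 × 0.5 = 0.00 DD.
Per 24 h: 9.85 DD/day.
Duration = 52 / 9.85 = 5.279 ≈ 5.3 days.

5.3 days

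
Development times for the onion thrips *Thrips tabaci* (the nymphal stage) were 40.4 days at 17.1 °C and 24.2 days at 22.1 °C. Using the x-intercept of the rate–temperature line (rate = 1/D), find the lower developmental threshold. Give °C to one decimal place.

Equal thermal constants: D₁(T₁ − T_b) = D₂(T₂ − T_b).
40.4·(17.1 − T_b) = 24.2·(22.1 − T_b)
T_b = (40.4·17.1 − 24.2·22.1) / (40.4 − 24.2) = 156.02 / 16.2 = 9.631 °C ≈ 9.6 °C.

9.6 °C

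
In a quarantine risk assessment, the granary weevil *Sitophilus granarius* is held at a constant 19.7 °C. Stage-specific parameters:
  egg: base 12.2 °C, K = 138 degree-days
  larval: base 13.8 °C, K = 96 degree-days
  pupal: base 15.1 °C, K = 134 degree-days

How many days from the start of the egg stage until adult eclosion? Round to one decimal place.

63.8 days

egg: 138 / (19.7 − 12.2) = 138 / 7.5 = 18.400 d.
larval: 96 / (19.7 − 13.8) = 96 / 5.9 = 16.271 d.
pupal: 134 / (19.7 − 15.1) = 134 / 4.6 = 29.130 d.
Sum = 63.802 ≈ 63.8 days.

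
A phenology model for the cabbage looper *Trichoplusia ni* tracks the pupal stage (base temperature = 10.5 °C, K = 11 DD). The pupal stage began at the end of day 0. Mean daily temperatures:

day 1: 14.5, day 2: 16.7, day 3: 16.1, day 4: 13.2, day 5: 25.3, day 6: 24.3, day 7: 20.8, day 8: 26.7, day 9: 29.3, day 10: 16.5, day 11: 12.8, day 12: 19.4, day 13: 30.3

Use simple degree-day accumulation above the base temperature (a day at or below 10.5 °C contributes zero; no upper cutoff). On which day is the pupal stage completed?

day 3

Daily DD above 10.5 °C: 4.0, 6.2, 5.6, 2.7, 14.8, 13.8, 10.3, 16.2, 18.8, 6.0, 2.3, 8.9, 19.8.
Cumulative: 4.0, 10.2, 15.8, 18.5, 33.3, 47.1, 57.4, 73.6, 92.4, 98.4, 100.7, 109.6, 129.4.
The total first reaches 11 DD on day 3.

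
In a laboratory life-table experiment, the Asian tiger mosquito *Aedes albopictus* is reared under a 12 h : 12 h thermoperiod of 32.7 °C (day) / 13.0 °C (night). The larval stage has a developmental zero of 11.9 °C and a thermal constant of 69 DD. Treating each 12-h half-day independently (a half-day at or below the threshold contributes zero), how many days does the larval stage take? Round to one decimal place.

Day half: max(0, 32.7 − 11.9) × 0.5 = 20.8 × 0.5 = 10.40 DD.
Night half: max(0, 13.0 − 11.9) × 0.5 = 1.1 × 0.5 = 0.55 DD.
Per 24 h: 10.95 DD/day.
Duration = 69 / 10.95 = 6.301 ≈ 6.3 days.

6.3 days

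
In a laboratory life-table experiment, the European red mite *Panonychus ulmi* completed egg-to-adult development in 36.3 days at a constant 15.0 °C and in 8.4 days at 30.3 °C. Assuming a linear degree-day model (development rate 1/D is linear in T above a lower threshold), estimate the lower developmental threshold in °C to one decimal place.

Equal thermal constants: D₁(T₁ − T_b) = D₂(T₂ − T_b).
36.3·(15.0 − T_b) = 8.4·(30.3 − T_b)
T_b = (36.3·15.0 − 8.4·30.3) / (36.3 − 8.4) = 289.98 / 27.9 = 10.394 °C ≈ 10.4 °C.

10.4 °C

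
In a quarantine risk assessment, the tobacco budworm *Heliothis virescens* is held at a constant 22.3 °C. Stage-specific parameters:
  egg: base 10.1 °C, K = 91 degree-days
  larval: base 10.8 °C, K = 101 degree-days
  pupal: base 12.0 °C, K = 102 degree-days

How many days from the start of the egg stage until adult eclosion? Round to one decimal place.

26.1 days

egg: 91 / (22.3 − 10.1) = 91 / 12.2 = 7.459 d.
larval: 101 / (22.3 − 10.8) = 101 / 11.5 = 8.783 d.
pupal: 102 / (22.3 − 12.0) = 102 / 10.3 = 9.903 d.
Sum = 26.145 ≈ 26.1 days.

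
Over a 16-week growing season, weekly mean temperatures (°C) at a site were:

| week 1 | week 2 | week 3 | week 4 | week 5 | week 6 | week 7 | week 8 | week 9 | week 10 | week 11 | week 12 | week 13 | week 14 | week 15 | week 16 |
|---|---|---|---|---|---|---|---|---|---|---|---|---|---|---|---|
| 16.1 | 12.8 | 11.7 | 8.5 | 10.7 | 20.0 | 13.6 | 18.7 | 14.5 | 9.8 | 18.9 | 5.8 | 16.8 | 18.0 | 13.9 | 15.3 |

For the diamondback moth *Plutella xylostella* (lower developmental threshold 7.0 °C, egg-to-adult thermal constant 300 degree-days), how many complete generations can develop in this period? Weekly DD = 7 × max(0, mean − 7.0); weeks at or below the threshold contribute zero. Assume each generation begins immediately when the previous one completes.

2 generations

Weekly DD (7 × max(0, T̄ − 7.0)): 63.7, 40.6, 32.9, 10.5, 25.9, 91.0, 46.2, 81.9, 52.5, 19.6, 83.3, 0.0, 68.6, 77.0, 48.3, 58.1.
Season total = 800.1 DD.
Complete generations = ⌊800.1 / 300⌋ = 2.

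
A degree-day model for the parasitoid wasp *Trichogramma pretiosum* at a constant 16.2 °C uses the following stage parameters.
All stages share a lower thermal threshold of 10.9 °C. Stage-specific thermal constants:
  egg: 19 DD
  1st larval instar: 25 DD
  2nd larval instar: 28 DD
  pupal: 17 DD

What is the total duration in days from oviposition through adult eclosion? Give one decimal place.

16.8 days

Daily accumulation at 16.2 °C = 16.2 − 10.9 = 5.3 DD/day.
Total K = 19 + 25 + 28 + 17 = 89 DD.
Total duration = 89 / 5.3 = 16.792 ≈ 16.8 days.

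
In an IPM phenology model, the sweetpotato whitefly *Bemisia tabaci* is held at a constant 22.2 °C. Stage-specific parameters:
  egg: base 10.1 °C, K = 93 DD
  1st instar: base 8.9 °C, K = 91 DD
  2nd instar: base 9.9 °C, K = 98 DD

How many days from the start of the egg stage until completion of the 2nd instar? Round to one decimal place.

22.5 days

egg: 93 / (22.2 − 10.1) = 93 / 12.1 = 7.686 d.
1st instar: 91 / (22.2 − 8.9) = 91 / 13.3 = 6.842 d.
2nd instar: 98 / (22.2 − 9.9) = 98 / 12.3 = 7.967 d.
Sum = 22.496 ≈ 22.5 days.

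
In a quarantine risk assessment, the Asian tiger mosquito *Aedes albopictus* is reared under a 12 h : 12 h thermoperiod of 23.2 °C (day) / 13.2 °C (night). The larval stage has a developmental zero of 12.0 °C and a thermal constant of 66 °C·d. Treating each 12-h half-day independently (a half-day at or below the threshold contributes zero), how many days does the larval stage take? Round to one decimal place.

Day half: max(0, 23.2 − 12.0) × 0.5 = 11.2 × 0.5 = 5.60 DD.
Night half: max(0, 13.2 − 12.0) × 0.5 = 1.2 × 0.5 = 0.60 DD.
Per 24 h: 6.20 DD/day.
Duration = 66 / 6.20 = 10.645 ≈ 10.6 days.

10.6 days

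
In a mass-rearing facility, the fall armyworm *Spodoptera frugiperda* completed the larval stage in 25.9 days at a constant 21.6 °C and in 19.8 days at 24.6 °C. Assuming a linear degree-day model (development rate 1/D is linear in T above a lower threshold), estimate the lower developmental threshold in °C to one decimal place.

11.9 °C

Under the model K = D·(T − T_b), so D₁·(T₁ − T_b) = D₂·(T₂ − T_b).
25.9·(21.6 − T_b) = 19.8·(24.6 − T_b)
T_b = (25.9·21.6 − 19.8·24.6) / (25.9 − 19.8) = 72.36 / 6.1 = 11.862 °C ≈ 11.9 °C.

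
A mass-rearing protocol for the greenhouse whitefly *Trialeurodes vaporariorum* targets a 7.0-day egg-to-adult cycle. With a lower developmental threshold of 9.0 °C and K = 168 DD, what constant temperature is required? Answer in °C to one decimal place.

33.0 °C

Required daily accumulation = 168 / 7.0 = 24.000 DD/day.
T = T_base + 24.000 = 9.0 + 24.000 = 33.000 ≈ 33.0 °C.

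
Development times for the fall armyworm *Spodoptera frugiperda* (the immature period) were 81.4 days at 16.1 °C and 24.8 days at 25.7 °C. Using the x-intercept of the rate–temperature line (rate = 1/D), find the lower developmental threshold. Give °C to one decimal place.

11.9 °C

Linear rate model ⇒ the product D·(T − T_b) is constant across temperatures.
81.4·(16.1 − T_b) = 24.8·(25.7 − T_b)
T_b = (81.4·16.1 − 24.8·25.7) / (81.4 − 24.8) = 673.18 / 56.6 = 11.894 °C ≈ 11.9 °C.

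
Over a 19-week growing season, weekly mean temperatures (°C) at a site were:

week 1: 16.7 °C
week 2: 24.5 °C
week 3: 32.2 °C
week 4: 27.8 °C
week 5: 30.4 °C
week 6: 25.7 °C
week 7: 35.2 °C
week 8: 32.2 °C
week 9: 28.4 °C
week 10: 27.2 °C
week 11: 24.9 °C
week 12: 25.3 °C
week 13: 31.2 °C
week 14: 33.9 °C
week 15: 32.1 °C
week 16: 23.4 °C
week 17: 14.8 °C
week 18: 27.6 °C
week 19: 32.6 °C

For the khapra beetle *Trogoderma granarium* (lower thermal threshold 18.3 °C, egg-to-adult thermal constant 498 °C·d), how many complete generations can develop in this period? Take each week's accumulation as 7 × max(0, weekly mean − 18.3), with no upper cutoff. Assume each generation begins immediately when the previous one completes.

2 generations

Weekly DD (7 × max(0, T̄ − 18.3)): 0.0, 43.4, 97.3, 66.5, 84.7, 51.8, 118.3, 97.3, 70.7, 62.3, 46.2, 49.0, 90.3, 109.2, 96.6, 35.7, 0.0, 65.1, 100.1.
Season total = 1284.5 DD.
Complete generations = ⌊1284.5 / 498⌋ = 2.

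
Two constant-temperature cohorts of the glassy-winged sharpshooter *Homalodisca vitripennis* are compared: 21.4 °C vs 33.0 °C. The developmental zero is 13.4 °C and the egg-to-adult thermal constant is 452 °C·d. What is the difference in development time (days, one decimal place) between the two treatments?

33.4 days

At 21.4 °C: 452 / (21.4 − 13.4) = 452 / 8.0 = 56.500 d.
At 33.0 °C: 452 / (33.0 − 13.4) = 452 / 19.6 = 23.061 d.
Difference = |56.500 − 23.061| = 33.439 ≈ 33.4 days.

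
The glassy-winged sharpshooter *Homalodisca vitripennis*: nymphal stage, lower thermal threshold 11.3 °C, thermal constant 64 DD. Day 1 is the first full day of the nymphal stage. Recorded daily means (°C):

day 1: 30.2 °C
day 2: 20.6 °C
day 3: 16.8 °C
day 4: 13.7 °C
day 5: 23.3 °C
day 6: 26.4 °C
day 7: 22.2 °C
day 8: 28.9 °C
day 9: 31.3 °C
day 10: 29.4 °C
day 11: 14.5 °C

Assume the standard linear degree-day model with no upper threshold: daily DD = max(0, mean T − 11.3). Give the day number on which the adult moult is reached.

Daily DD above 11.3 °C: 18.9, 9.3, 5.5, 2.4, 12.0, 15.1, 10.9, 17.6, 20.0, 18.1, 3.2.
Cumulative: 18.9, 28.2, 33.7, 36.1, 48.1, 63.2, 74.1, 91.7, 111.7, 129.8, 133.0.
The total first reaches 64 DD on day 7.

day 7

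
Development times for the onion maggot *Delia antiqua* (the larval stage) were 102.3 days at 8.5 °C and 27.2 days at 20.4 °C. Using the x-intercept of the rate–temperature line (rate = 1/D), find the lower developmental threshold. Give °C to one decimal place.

4.2 °C

Linear rate model ⇒ the product D·(T − T_b) is constant across temperatures.
102.3·(8.5 − T_b) = 27.2·(20.4 − T_b)
T_b = (102.3·8.5 − 27.2·20.4) / (102.3 − 27.2) = 314.67 / 75.1 = 4.190 °C ≈ 4.2 °C.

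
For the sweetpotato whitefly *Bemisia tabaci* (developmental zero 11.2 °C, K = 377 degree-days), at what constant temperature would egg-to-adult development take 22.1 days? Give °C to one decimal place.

Required daily accumulation = 377 / 22.1 = 17.059 DD/day.
T = T_base + 17.059 = 11.2 + 17.059 = 28.259 ≈ 28.3 °C.

28.3 °C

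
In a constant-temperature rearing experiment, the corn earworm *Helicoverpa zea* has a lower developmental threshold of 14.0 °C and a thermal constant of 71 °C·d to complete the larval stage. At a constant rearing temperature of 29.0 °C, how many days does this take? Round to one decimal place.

Daily accumulation = 29.0 − 14.0 = 15.0 DD/day.
Duration = 71 / 15.0 = 4.733 ≈ 4.7 days.

4.7 days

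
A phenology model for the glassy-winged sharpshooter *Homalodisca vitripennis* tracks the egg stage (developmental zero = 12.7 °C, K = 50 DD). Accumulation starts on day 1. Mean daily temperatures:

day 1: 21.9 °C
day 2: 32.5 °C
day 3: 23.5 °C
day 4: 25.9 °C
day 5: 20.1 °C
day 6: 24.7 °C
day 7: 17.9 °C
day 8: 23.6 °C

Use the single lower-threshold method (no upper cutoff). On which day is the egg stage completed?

Daily DD above 12.7 °C: 9.2, 19.8, 10.8, 13.2, 7.4, 12.0, 5.2, 10.9.
Cumulative: 9.2, 29.0, 39.8, 53.0, 60.4, 72.4, 77.6, 88.5.
The total first reaches 50 DD on day 4.

day 4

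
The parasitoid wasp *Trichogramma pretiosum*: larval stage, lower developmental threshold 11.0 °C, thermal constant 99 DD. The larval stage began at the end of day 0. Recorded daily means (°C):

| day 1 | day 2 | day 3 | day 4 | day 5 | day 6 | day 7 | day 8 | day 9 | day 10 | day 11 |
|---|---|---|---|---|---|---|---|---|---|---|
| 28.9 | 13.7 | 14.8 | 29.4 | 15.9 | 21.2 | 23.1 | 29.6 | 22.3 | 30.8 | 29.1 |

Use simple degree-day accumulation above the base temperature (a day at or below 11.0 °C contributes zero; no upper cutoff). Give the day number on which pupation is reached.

Daily DD above 11.0 °C: 17.9, 2.7, 3.8, 18.4, 4.9, 10.2, 12.1, 18.6, 11.3, 19.8, 18.1.
Cumulative: 17.9, 20.6, 24.4, 42.8, 47.7, 57.9, 70.0, 88.6, 99.9, 119.7, 137.8.
The total first reaches 99 DD on day 9.

day 9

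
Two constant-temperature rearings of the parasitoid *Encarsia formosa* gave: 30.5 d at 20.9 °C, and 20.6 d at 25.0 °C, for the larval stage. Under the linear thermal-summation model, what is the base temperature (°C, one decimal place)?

12.4 °C

Under the model K = D·(T − T_b), so D₁·(T₁ − T_b) = D₂·(T₂ − T_b).
30.5·(20.9 − T_b) = 20.6·(25.0 − T_b)
T_b = (30.5·20.9 − 20.6·25.0) / (30.5 − 20.6) = 122.45 / 9.9 = 12.369 °C ≈ 12.4 °C.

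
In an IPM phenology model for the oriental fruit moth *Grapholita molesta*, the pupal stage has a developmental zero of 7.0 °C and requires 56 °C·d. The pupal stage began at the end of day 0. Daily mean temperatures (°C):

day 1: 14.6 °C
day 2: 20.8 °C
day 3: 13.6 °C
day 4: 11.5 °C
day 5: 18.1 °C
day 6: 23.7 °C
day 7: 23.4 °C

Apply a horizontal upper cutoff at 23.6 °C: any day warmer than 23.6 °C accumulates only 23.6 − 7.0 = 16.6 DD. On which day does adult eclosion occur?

day 6

Daily DD above 7.0 °C (capped at 16.6): 7.6, 13.8, 6.6, 4.5, 11.1, 16.6, 16.4.
Cumulative: 7.6, 21.4, 28.0, 32.5, 43.6, 60.2, 76.6.
The total first reaches 56 DD on day 6.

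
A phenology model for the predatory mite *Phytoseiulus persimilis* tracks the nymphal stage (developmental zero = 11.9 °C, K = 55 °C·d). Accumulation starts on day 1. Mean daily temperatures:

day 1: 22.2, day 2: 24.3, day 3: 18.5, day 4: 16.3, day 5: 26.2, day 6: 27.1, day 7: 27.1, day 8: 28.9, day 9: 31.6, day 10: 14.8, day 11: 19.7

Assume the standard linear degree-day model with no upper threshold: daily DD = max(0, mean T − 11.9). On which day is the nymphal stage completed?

day 6

Daily DD above 11.9 °C: 10.3, 12.4, 6.6, 4.4, 14.3, 15.2, 15.2, 17.0, 19.7, 2.9, 7.8.
Cumulative: 10.3, 22.7, 29.3, 33.7, 48.0, 63.2, 78.4, 95.4, 115.1, 118.0, 125.8.
The total first reaches 55 DD on day 6.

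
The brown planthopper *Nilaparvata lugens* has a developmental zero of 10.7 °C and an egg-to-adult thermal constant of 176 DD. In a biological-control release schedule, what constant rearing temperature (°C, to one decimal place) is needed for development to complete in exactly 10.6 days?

Required daily accumulation = 176 / 10.6 = 16.604 DD/day.
T = T_base + 16.604 = 10.7 + 16.604 = 27.304 ≈ 27.3 °C.

27.3 °C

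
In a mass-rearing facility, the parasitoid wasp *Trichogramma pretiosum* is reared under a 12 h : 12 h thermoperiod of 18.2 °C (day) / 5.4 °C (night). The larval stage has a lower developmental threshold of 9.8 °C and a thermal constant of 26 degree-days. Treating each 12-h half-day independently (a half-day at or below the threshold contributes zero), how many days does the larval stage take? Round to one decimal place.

Day half: max(0, 18.2 − 9.8) × 0.5 = 8.4 × 0.5 = 4.20 DD.
Night half: max(0, 5.4 − 9.8) × 0.5 = 0.0 × 0.5 = 0.00 DD.
Per 24 h: 4.20 DD/day.
Duration = 26 / 4.20 = 6.190 ≈ 6.2 days.

6.2 days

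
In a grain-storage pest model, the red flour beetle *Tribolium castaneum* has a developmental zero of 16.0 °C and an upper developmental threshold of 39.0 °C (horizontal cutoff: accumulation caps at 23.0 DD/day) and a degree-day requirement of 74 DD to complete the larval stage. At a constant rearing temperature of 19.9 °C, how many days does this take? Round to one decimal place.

19.0 days

Daily accumulation = 19.9 − 16.0 = 3.9 DD/day.
Duration = 74 / 3.9 = 18.974 ≈ 19.0 days.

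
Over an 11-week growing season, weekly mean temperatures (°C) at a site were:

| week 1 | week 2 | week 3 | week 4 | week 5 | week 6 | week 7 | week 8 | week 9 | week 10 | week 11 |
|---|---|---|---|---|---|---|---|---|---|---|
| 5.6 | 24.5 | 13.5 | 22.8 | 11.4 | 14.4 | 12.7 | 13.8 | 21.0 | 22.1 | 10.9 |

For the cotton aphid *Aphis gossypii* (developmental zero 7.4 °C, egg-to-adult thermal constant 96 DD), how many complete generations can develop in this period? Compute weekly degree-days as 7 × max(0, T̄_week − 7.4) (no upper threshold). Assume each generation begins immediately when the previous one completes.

Weekly DD (7 × max(0, T̄ − 7.4)): 0.0, 119.7, 42.7, 107.8, 28.0, 49.0, 37.1, 44.8, 95.2, 102.9, 24.5.
Season total = 651.7 DD.
Complete generations = ⌊651.7 / 96⌋ = 6.

6 generations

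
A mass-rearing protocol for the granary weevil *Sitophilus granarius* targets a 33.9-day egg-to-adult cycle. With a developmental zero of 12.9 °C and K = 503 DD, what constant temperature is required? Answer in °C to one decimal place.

Required daily accumulation = 503 / 33.9 = 14.838 DD/day.
T = T_base + 14.838 = 12.9 + 14.838 = 27.738 ≈ 27.7 °C.

27.7 °C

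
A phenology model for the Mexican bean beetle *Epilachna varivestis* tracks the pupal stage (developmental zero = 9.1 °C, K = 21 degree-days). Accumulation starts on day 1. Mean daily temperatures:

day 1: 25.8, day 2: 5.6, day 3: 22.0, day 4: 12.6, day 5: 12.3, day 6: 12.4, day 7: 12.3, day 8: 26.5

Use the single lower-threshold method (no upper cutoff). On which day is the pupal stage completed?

Daily DD above 9.1 °C: 16.7, 0.0, 12.9, 3.5, 3.2, 3.3, 3.2, 17.4.
Cumulative: 16.7, 16.7, 29.6, 33.1, 36.3, 39.6, 42.8, 60.2.
The total first reaches 21 DD on day 3.

day 3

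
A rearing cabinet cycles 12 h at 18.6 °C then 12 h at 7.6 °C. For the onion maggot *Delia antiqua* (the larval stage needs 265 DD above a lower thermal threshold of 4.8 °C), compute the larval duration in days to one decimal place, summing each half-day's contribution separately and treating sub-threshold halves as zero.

Day half: max(0, 18.6 − 4.8) × 0.5 = 13.8 × 0.5 = 6.90 DD.
Night half: max(0, 7.6 − 4.8) × 0.5 = 2.8 × 0.5 = 1.40 DD.
Per 24 h: 8.30 DD/day.
Duration = 265 / 8.30 = 31.928 ≈ 31.9 days.

31.9 days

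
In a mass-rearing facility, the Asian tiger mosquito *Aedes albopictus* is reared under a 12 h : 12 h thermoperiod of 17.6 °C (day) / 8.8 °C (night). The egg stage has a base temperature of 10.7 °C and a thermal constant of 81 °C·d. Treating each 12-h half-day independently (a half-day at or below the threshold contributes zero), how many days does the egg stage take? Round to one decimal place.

Day half: max(0, 17.6 − 10.7) × 0.5 = 6.9 × 0.5 = 3.45 DD.
Night half: max(0, 8.8 − 10.7) × 0.5 = 0.0 × 0.5 = 0.00 DD.
Per 24 h: 3.45 DD/day.
Duration = 81 / 3.45 = 23.478 ≈ 23.5 days.

23.5 days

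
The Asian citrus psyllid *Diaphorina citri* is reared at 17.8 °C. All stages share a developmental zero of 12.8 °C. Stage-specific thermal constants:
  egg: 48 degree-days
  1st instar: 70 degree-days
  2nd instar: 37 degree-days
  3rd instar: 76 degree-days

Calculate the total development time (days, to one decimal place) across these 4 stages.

46.2 days

Daily accumulation at 17.8 °C = 17.8 − 12.8 = 5.0 DD/day.
Total K = 48 + 70 + 37 + 76 = 231 DD.
Total duration = 231 / 5.0 = 46.200 ≈ 46.2 days.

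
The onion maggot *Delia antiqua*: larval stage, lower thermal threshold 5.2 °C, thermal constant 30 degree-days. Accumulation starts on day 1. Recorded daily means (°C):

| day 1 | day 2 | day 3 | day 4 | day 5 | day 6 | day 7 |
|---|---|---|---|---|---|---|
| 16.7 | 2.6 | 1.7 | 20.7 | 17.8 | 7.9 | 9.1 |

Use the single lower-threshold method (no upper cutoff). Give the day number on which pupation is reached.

Daily DD above 5.2 °C: 11.5, 0.0, 0.0, 15.5, 12.6, 2.7, 3.9.
Cumulative: 11.5, 11.5, 11.5, 27.0, 39.6, 42.3, 46.2.
The total first reaches 30 DD on day 5.

day 5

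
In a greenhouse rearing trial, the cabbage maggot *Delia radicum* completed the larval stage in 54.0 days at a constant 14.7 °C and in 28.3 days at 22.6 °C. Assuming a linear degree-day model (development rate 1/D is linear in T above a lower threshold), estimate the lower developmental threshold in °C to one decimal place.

Linear rate model ⇒ the product D·(T − T_b) is constant across temperatures.
54.0·(14.7 − T_b) = 28.3·(22.6 − T_b)
T_b = (54.0·14.7 − 28.3·22.6) / (54.0 − 28.3) = 154.22 / 25.7 = 6.001 °C ≈ 6.0 °C.

6.0 °C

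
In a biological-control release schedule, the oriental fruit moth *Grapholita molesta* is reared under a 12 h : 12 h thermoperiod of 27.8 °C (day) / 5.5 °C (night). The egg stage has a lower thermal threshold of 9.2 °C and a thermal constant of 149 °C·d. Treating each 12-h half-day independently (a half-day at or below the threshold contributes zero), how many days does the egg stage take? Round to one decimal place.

Day half: max(0, 27.8 − 9.2) × 0.5 = 18.6 × 0.5 = 9.30 DD.
Night half: max(0, 5.5 − 9.2) × 0.5 = 0.0 × 0.5 = 0.00 DD.
Per 24 h: 9.30 DD/day.
Duration = 149 / 9.30 = 16.022 ≈ 16.0 days.

16.0 days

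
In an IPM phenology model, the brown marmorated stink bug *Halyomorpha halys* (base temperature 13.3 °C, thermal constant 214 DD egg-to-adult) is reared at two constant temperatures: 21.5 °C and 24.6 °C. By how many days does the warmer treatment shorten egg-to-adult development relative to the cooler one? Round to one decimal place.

At 21.5 °C: 214 / (21.5 − 13.3) = 214 / 8.2 = 26.098 d.
At 24.6 °C: 214 / (24.6 − 13.3) = 214 / 11.3 = 18.938 d.
Difference = |26.098 − 18.938| = 7.160 ≈ 7.2 days.

7.2 days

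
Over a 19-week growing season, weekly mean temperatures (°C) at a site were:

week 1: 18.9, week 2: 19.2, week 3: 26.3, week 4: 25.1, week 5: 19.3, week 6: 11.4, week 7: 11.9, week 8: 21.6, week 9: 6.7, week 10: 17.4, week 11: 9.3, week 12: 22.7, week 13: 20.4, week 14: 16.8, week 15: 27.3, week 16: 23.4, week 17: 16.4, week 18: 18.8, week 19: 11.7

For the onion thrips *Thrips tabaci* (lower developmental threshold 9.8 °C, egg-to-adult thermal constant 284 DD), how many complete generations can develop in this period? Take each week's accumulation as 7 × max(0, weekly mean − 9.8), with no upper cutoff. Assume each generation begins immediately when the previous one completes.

3 generations

Weekly DD (7 × max(0, T̄ − 9.8)): 63.7, 65.8, 115.5, 107.1, 66.5, 11.2, 14.7, 82.6, 0.0, 53.2, 0.0, 90.3, 74.2, 49.0, 122.5, 95.2, 46.2, 63.0, 13.3.
Season total = 1134.0 DD.
Complete generations = ⌊1134.0 / 284⌋ = 3.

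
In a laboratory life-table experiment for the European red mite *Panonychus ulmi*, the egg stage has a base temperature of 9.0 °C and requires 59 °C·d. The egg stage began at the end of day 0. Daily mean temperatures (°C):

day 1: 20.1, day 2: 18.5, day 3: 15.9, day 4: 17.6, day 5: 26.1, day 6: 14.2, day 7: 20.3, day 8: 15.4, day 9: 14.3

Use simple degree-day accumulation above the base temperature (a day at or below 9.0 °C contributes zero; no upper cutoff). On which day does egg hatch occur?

Daily DD above 9.0 °C: 11.1, 9.5, 6.9, 8.6, 17.1, 5.2, 11.3, 6.4, 5.3.
Cumulative: 11.1, 20.6, 27.5, 36.1, 53.2, 58.4, 69.7, 76.1, 81.4.
The total first reaches 59 DD on day 7.

day 7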